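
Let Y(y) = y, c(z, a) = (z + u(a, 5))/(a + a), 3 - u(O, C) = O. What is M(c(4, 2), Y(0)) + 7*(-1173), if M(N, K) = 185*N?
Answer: -31919/4 ≈ -7979.8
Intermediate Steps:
u(O, C) = 3 - O
c(z, a) = (3 + z - a)/(2*a) (c(z, a) = (z + (3 - a))/(a + a) = (3 + z - a)/((2*a)) = (3 + z - a)*(1/(2*a)) = (3 + z - a)/(2*a))
M(c(4, 2), Y(0)) + 7*(-1173) = 185*((½)*(3 + 4 - 1*2)/2) + 7*(-1173) = 185*((½)*(½)*(3 + 4 - 2)) - 8211 = 185*((½)*(½)*5) - 8211 = 185*(5/4) - 8211 = 925/4 - 8211 = -31919/4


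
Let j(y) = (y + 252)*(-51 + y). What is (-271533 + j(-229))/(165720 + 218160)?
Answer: -277973/383880 ≈ -0.72411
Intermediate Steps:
j(y) = (-51 + y)*(252 + y) (j(y) = (252 + y)*(-51 + y) = (-51 + y)*(252 + y))
(-271533 + j(-229))/(165720 + 218160) = (-271533 + (-12852 + (-229)² + 201*(-229)))/(165720 + 218160) = (-271533 + (-12852 + 52441 - 46029))/383880 = (-271533 - 6440)*(1/383880) = -277973*1/383880 = -277973/383880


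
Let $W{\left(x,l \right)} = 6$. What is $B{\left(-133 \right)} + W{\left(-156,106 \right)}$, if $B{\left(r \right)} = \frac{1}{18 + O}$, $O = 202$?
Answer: $\frac{1321}{220} \approx 6.0045$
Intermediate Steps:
$B{\left(r \right)} = \frac{1}{220}$ ($B{\left(r \right)} = \frac{1}{18 + 202} = \frac{1}{220}$)
$B{\left(-133 \right)} + W{\left(-156,106 \right)} = \frac{1}{220} + 6 = \frac{1321}{220}$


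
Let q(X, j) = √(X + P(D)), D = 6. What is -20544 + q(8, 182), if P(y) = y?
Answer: -20544 + √14 ≈ -20540.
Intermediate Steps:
q(X, j) = √(6 + X) (q(X, j) = √(X + 6) = √(6 + X))
-20544 + q(8, 182) = -20544 + √(6 + 8) = -20544 + √14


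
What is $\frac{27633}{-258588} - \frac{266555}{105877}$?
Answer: $- \frac{23951207827}{9126173892} \approx -2.6245$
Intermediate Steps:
$\frac{27633}{-258588} - \frac{266555}{105877} = 27633 \left(- \frac{1}{258588}\right) - \frac{266555}{105877} = - \frac{9211}{86196} - \frac{266555}{105877} = - \frac{23951207827}{9126173892}$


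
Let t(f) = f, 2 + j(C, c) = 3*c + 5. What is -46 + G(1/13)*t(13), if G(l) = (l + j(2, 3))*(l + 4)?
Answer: 7723/13 ≈ 594.08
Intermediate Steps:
j(C, c) = 3 + 3*c (j(C, c) = -2 + (3*c + 5) = -2 + (5 + 3*c) = 3 + 3*c)
G(l) = (4 + l)*(12 + l) (G(l) = (l + (3 + 3*3))*(l + 4) = (l + (3 + 9))*(4 + l) = (l + 12)*(4 + l) = (12 + l)*(4 + l) = (4 + l)*(12 + l))
-46 + G(1/13)*t(13) = -46 + (48 + (1/13)² + 16/13)*13 = -46 + (48 + (1/13)² + 16*(1/13))*13 = -46 + (48 + 1/169 + 16/13)*13 = -46 + (8321/169)*13 = -46 + 8321/13 = 7723/13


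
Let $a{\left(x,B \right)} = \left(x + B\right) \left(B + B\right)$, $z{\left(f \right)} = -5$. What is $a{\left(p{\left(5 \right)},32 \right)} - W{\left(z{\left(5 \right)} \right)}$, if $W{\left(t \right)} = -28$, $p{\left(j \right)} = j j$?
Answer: $3676$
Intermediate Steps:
$p{\left(j \right)} = j^{2}$
$a{\left(x,B \right)} = 2 B \left(B + x\right)$ ($a{\left(x,B \right)} = \left(B + x\right) 2 B = 2 B \left(B + x\right)$)
$a{\left(p{\left(5 \right)},32 \right)} - W{\left(z{\left(5 \right)} \right)} = 2 \cdot 32 \left(32 + 5^{2}\right) - -28 = 2 \cdot 32 \left(32 + 25\right) + 28 = 2 \cdot 32 \cdot 57 + 28 = 3648 + 28 = 3676$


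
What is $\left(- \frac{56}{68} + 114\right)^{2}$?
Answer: $\frac{3701776}{289} \approx 12809.0$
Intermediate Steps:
$\left(- \frac{56}{68} + 114\right)^{2} = \left(\left(-56\right) \frac{1}{68} + 114\right)^{2} = \left(- \frac{14}{17} + 114\right)^{2} = \left(\frac{1924}{17}\right)^{2} = \frac{3701776}{289}$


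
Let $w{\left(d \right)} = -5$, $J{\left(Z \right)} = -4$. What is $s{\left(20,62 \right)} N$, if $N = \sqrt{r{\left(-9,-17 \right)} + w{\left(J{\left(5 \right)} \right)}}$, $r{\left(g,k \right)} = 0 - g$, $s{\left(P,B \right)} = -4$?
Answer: $-8$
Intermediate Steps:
$r{\left(g,k \right)} = - g$
$N = 2$ ($N = \sqrt{\left(-1\right) \left(-9\right) - 5} = \sqrt{9 - 5} = \sqrt{4} = 2$)
$s{\left(20,62 \right)} N = \left(-4\right) 2 = -8$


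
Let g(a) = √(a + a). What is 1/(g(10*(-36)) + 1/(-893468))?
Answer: -893468/574765248257281 - 9579420804288*I*√5/574765248257281 ≈ -1.5545e-9 - 0.037268*I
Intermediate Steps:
g(a) = √2*√a (g(a) = √(2*a) = √2*√a)
1/(g(10*(-36)) + 1/(-893468)) = 1/(√2*√(10*(-36)) + 1/(-893468)) = 1/(√2*√(-360) - 1/893468) = 1/(√2*(6*I*√10) - 1/893468) = 1/(12*I*√5 - 1/893468) = 1/(-1/893468 + 12*I*√5)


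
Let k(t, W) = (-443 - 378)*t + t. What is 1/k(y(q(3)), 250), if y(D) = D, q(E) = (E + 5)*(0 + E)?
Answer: -1/19680 ≈ -5.0813e-5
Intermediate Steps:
q(E) = E*(5 + E) (q(E) = (5 + E)*E = E*(5 + E))
k(t, W) = -820*t (k(t, W) = -821*t + t = -820*t)
1/k(y(q(3)), 250) = 1/(-2460*(5 + 3)) = 1/(-2460*8) = 1/(-820*24) = 1/(-19680) = -1/19680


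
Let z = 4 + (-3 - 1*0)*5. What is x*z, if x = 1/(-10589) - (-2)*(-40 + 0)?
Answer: 9318331/10589 ≈ 880.00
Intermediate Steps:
x = -847121/10589 (x = -1/10589 - (-2)*(-40) = -1/10589 - 1*80 = -1/10589 - 80 = -847121/10589 ≈ -80.000)
z = -11 (z = 4 + (-3 + 0)*5 = 4 - 3*5 = 4 - 15 = -11)
x*z = -847121/10589*(-11) = 9318331/10589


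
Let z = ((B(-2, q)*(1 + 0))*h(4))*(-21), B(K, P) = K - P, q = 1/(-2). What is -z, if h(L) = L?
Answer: -126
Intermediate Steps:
q = -1/2 ≈ -0.50000
z = 126 (z = (((-2 - 1*(-1/2))*(1 + 0))*4)*(-21) = (((-2 + 1/2)*1)*4)*(-21) = (-3/2*1*4)*(-21) = -3/2*4*(-21) = -6*(-21) = 126)
-z = -1*126 = -126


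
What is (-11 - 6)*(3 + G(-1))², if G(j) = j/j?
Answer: -272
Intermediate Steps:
G(j) = 1
(-11 - 6)*(3 + G(-1))² = (-11 - 6)*(3 + 1)² = -17*4² = -17*16 = -272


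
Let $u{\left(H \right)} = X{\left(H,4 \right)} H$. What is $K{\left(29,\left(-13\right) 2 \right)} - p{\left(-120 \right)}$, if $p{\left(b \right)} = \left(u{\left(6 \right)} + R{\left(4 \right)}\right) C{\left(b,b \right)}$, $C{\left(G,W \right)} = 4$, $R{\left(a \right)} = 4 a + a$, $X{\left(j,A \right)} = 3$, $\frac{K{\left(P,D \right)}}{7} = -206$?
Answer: $-1594$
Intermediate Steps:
$K{\left(P,D \right)} = -1442$ ($K{\left(P,D \right)} = 7 \left(-206\right) = -1442$)
$R{\left(a \right)} = 5 a$
$u{\left(H \right)} = 3 H$
$p{\left(b \right)} = 152$ ($p{\left(b \right)} = \left(3 \cdot 6 + 5 \cdot 4\right) 4 = \left(18 + 20\right) 4 = 38 \cdot 4 = 152$)
$K{\left(29,\left(-13\right) 2 \right)} - p{\left(-120 \right)} = -1442 - 152 = -1594$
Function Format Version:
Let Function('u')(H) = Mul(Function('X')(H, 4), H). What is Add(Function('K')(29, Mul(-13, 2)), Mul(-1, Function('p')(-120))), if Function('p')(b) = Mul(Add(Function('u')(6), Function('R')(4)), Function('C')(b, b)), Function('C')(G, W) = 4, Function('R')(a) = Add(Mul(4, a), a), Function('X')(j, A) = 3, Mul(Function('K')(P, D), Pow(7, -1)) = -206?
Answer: -1594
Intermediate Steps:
Function('K')(P, D) = -1442 (Function('K')(P, D) = Mul(7, -206) = -1442)
Function('R')(a) = Mul(5, a)
Function('u')(H) = Mul(3, H)
Function('p')(b) = 152 (Function('p')(b) = Mul(Add(Mul(3, 6), Mul(5, 4)), 4) = Mul(Add(18, 20), 4) = Mul(38, 4) = 152)
Add(Function('K')(29, Mul(-13, 2)), Mul(-1, Function('p')(-120))) = Add(-1442, Mul(-1, 152)) = Add(-1442, -152) = -1594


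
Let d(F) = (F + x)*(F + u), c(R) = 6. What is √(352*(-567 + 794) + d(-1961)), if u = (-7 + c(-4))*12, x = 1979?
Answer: √44390 ≈ 210.69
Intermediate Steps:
u = -12 (u = (-7 + 6)*12 = -1*12 = -12)
d(F) = (-12 + F)*(1979 + F) (d(F) = (F + 1979)*(F - 12) = (1979 + F)*(-12 + F) = (-12 + F)*(1979 + F))
√(352*(-567 + 794) + d(-1961)) = √(352*(-567 + 794) + (-23748 + (-1961)² + 1967*(-1961))) = √(352*227 + (-23748 + 3845521 - 3857287)) = √(79904 - 35514) = √44390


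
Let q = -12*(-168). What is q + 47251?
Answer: 49267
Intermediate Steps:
q = 2016
q + 47251 = 2016 + 47251 = 49267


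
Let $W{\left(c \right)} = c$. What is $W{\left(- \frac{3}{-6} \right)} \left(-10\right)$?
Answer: $-5$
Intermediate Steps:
$W{\left(- \frac{3}{-6} \right)} \left(-10\right) = - \frac{3}{-6} \left(-10\right) = \left(-3\right) \left(- \frac{1}{6}\right) \left(-10\right) = \frac{1}{2} \left(-10\right) = -5$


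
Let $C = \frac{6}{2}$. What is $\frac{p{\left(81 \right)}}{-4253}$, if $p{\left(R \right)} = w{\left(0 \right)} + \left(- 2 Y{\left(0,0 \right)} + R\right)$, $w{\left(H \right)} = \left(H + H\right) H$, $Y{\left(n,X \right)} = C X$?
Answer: $- \frac{81}{4253} \approx -0.019045$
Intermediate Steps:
$C = 3$ ($C = 6 \cdot \frac{1}{2} = 3$)
$Y{\left(n,X \right)} = 3 X$
$w{\left(H \right)} = 2 H^{2}$ ($w{\left(H \right)} = 2 H H = 2 H^{2}$)
$p{\left(R \right)} = R$ ($p{\left(R \right)} = 2 \cdot 0^{2} + \left(- 2 \cdot 3 \cdot 0 + R\right) = 2 \cdot 0 + \left(\left(-2\right) 0 + R\right) = 0 + \left(0 + R\right) = 0 + R = R$)
$\frac{p{\left(81 \right)}}{-4253} = \frac{81}{-4253} = 81 \left(- \frac{1}{4253}\right) = - \frac{81}{4253}$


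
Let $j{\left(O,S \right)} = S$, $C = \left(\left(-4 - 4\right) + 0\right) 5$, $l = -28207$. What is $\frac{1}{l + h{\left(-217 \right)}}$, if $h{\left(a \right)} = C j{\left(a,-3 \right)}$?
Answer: $- \frac{1}{28087} \approx -3.5604 \cdot 10^{-5}$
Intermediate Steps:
$C = -40$ ($C = \left(\left(-4 - 4\right) + 0\right) 5 = \left(-8 + 0\right) 5 = \left(-8\right) 5 = -40$)
$h{\left(a \right)} = 120$ ($h{\left(a \right)} = \left(-40\right) \left(-3\right) = 120$)
$\frac{1}{l + h{\left(-217 \right)}} = \frac{1}{-28207 + 120} = \frac{1}{-28087} = - \frac{1}{28087}$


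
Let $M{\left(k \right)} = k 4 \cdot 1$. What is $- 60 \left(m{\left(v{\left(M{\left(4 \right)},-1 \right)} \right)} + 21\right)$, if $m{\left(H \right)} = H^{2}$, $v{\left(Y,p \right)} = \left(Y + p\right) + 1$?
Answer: $-16620$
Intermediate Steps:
$M{\left(k \right)} = 4 k$ ($M{\left(k \right)} = 4 k 1 = 4 k$)
$v{\left(Y,p \right)} = 1 + Y + p$
$- 60 \left(m{\left(v{\left(M{\left(4 \right)},-1 \right)} \right)} + 21\right) = - 60 \left(\left(1 + 4 \cdot 4 - 1\right)^{2} + 21\right) = - 60 \left(\left(1 + 16 - 1\right)^{2} + 21\right) = - 60 \left(16^{2} + 21\right) = - 60 \left(256 + 21\right) = \left(-60\right) 277 = -16620$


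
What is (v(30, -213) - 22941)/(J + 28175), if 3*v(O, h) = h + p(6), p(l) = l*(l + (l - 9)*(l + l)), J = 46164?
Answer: -23072/74339 ≈ -0.31036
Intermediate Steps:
p(l) = l*(l + 2*l*(-9 + l)) (p(l) = l*(l + (-9 + l)*(2*l)) = l*(l + 2*l*(-9 + l)))
v(O, h) = -60 + h/3 (v(O, h) = (h + 6**2*(-17 + 2*6))/3 = (h + 36*(-17 + 12))/3 = (h + 36*(-5))/3 = (h - 180)/3 = (-180 + h)/3 = -60 + h/3)
(v(30, -213) - 22941)/(J + 28175) = ((-60 + (1/3)*(-213)) - 22941)/(46164 + 28175) = ((-60 - 71) - 22941)/74339 = (-131 - 22941)*(1/74339) = -23072*1/74339 = -23072/74339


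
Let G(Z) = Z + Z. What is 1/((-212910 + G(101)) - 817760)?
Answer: -1/1030468 ≈ -9.7043e-7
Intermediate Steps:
G(Z) = 2*Z
1/((-212910 + G(101)) - 817760) = 1/((-212910 + 2*101) - 817760) = 1/((-212910 + 202) - 817760) = 1/(-212708 - 817760) = 1/(-1030468) = -1/1030468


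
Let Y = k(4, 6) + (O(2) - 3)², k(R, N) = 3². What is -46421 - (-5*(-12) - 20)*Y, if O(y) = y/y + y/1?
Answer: -46781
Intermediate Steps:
k(R, N) = 9
O(y) = 1 + y (O(y) = 1 + y*1 = 1 + y)
Y = 9 (Y = 9 + ((1 + 2) - 3)² = 9 + (3 - 3)² = 9 + 0² = 9 + 0 = 9)
-46421 - (-5*(-12) - 20)*Y = -46421 - (-5*(-12) - 20)*9 = -46421 - (60 - 20)*9 = -46421 - 40*9 = -46421 - 1*360 = -46421 - 360 = -46781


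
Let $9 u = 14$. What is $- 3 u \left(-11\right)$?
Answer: $\frac{154}{3} \approx 51.333$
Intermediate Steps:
$u = \frac{14}{9}$ ($u = \frac{1}{9} \cdot 14 = \frac{14}{9} \approx 1.5556$)
$- 3 u \left(-11\right) = \left(-3\right) \frac{14}{9} \left(-11\right) = \left(- \frac{14}{3}\right) \left(-11\right) = \frac{154}{3}$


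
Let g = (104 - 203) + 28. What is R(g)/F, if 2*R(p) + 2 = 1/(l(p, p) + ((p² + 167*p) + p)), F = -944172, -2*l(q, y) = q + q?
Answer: 13633/12870952704 ≈ 1.0592e-6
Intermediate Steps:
l(q, y) = -q (l(q, y) = -(q + q)/2 = -q)
g = -71 (g = -99 + 28 = -71)
R(p) = -1 + 1/(2*(p² + 167*p)) (R(p) = -1 + 1/(2*(-p + ((p² + 167*p) + p))) = -1 + 1/(2*(-p + (p² + 168*p))) = -1 + 1/(2*(p² + 167*p)))
R(g)/F = ((½ - 1*(-71)² - 167*(-71))/((-71)*(167 - 71)))/(-944172) = -1/71*(½ - 1*5041 + 11857)/96*(-1/944172) = -1/71*1/96*(½ - 5041 + 11857)*(-1/944172) = -1/71*1/96*13633/2*(-1/944172) = -13633/13632*(-1/944172) = 13633/12870952704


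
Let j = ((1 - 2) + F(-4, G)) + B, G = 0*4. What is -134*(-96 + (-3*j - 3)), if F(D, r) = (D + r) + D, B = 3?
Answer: 10854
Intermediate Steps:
G = 0
F(D, r) = r + 2*D
j = -6 (j = ((1 - 2) + (0 + 2*(-4))) + 3 = (-1 + (0 - 8)) + 3 = (-1 - 8) + 3 = -9 + 3 = -6)
-134*(-96 + (-3*j - 3)) = -134*(-96 + (-3*(-6) - 3)) = -134*(-96 + (18 - 3)) = -134*(-96 + 15) = -134*(-81) = 10854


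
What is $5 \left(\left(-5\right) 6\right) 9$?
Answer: $-1350$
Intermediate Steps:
$5 \left(\left(-5\right) 6\right) 9 = 5 \left(-30\right) 9 = \left(-150\right) 9 = -1350$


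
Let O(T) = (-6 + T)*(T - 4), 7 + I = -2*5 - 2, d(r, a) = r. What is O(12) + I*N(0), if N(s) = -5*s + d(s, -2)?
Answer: 48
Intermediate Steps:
I = -19 (I = -7 + (-2*5 - 2) = -7 + (-10 - 2) = -7 - 12 = -19)
O(T) = (-6 + T)*(-4 + T)
N(s) = -4*s (N(s) = -5*s + s = -4*s)
O(12) + I*N(0) = (24 + 12**2 - 10*12) - (-76)*0 = (24 + 144 - 120) - 19*0 = 48 + 0 = 48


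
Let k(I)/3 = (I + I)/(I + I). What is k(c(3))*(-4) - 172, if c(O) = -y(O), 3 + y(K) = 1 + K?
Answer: -184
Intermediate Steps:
y(K) = -2 + K (y(K) = -3 + (1 + K) = -2 + K)
c(O) = 2 - O (c(O) = -(-2 + O) = 2 - O)
k(I) = 3 (k(I) = 3*((I + I)/(I + I)) = 3*((2*I)/((2*I))) = 3*((2*I)*(1/(2*I))) = 3*1 = 3)
k(c(3))*(-4) - 172 = 3*(-4) - 172 = -12 - 172 = -184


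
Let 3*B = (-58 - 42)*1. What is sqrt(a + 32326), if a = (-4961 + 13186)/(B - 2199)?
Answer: 7*sqrt(29584687291)/6697 ≈ 179.78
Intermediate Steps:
B = -100/3 (B = ((-58 - 42)*1)/3 = (-100*1)/3 = (1/3)*(-100) = -100/3 ≈ -33.333)
a = -24675/6697 (a = (-4961 + 13186)/(-100/3 - 2199) = 8225/(-6697/3) = 8225*(-3/6697) = -24675/6697 ≈ -3.6845)
sqrt(a + 32326) = sqrt(-24675/6697 + 32326) = sqrt(216462547/6697) = 7*sqrt(29584687291)/6697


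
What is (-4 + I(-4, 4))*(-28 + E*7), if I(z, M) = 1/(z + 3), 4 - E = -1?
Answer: -35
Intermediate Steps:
E = 5 (E = 4 - 1*(-1) = 4 + 1 = 5)
I(z, M) = 1/(3 + z)
(-4 + I(-4, 4))*(-28 + E*7) = (-4 + 1/(3 - 4))*(-28 + 5*7) = (-4 + 1/(-1))*(-28 + 35) = (-4 - 1)*7 = -5*7 = -35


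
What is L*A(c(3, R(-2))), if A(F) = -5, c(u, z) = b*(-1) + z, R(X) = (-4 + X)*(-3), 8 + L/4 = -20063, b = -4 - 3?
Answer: 401420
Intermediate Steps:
b = -7
L = -80284 (L = -32 + 4*(-20063) = -32 - 80252 = -80284)
R(X) = 12 - 3*X
c(u, z) = 7 + z (c(u, z) = -7*(-1) + z = 7 + z)
L*A(c(3, R(-2))) = -80284*(-5) = 401420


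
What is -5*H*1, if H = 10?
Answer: -50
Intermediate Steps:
-5*H*1 = -5*10*1 = -50*1 = -50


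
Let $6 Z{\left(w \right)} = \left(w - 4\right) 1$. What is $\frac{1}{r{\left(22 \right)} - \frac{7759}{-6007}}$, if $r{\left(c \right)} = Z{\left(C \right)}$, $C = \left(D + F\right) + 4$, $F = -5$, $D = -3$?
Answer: $- \frac{18021}{751} \approx -23.996$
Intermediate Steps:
$C = -4$ ($C = \left(-3 - 5\right) + 4 = -8 + 4 = -4$)
$Z{\left(w \right)} = - \frac{2}{3} + \frac{w}{6}$ ($Z{\left(w \right)} = \frac{\left(w - 4\right) 1}{6} = \frac{\left(-4 + w\right) 1}{6} = \frac{-4 + w}{6} = - \frac{2}{3} + \frac{w}{6}$)
$r{\left(c \right)} = - \frac{4}{3}$ ($r{\left(c \right)} = - \frac{2}{3} + \frac{1}{6} \left(-4\right) = - \frac{2}{3} - \frac{2}{3} = - \frac{4}{3}$)
$\frac{1}{r{\left(22 \right)} - \frac{7759}{-6007}} = \frac{1}{- \frac{4}{3} - \frac{7759}{-6007}} = \frac{1}{- \frac{4}{3} - - \frac{7759}{6007}} = \frac{1}{- \frac{4}{3} + \frac{7759}{6007}} = \frac{1}{- \frac{751}{18021}} = - \frac{18021}{751}$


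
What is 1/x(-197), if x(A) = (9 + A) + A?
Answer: -1/385 ≈ -0.0025974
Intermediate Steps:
x(A) = 9 + 2*A
1/x(-197) = 1/(9 + 2*(-197)) = 1/(9 - 394) = 1/(-385) = -1/385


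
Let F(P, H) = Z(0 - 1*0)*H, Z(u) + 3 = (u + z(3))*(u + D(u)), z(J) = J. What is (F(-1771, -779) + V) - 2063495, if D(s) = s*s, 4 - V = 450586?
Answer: -2511740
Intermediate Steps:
V = -450582 (V = 4 - 1*450586 = 4 - 450586 = -450582)
D(s) = s²
Z(u) = -3 + (3 + u)*(u + u²) (Z(u) = -3 + (u + 3)*(u + u²) = -3 + (3 + u)*(u + u²))
F(P, H) = -3*H (F(P, H) = (-3 + (0 - 1*0)³ + 3*(0 - 1*0) + 4*(0 - 1*0)²)*H = (-3 + (0 + 0)³ + 3*(0 + 0) + 4*(0 + 0)²)*H = (-3 + 0³ + 3*0 + 4*0²)*H = (-3 + 0 + 0 + 4*0)*H = (-3 + 0 + 0 + 0)*H = -3*H)
(F(-1771, -779) + V) - 2063495 = (-3*(-779) - 450582) - 2063495 = (2337 - 450582) - 2063495 = -448245 - 2063495 = -2511740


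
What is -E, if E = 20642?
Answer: -20642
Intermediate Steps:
-E = -1*20642 = -20642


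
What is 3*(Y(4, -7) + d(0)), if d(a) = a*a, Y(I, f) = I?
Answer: 12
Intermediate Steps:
d(a) = a²
3*(Y(4, -7) + d(0)) = 3*(4 + 0²) = 3*(4 + 0) = 3*4 = 12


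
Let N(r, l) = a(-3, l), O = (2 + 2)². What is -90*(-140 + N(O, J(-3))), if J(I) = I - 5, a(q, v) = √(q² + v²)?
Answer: 12600 - 90*√73 ≈ 11831.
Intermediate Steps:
O = 16 (O = 4² = 16)
J(I) = -5 + I
N(r, l) = √(9 + l²) (N(r, l) = √((-3)² + l²) = √(9 + l²))
-90*(-140 + N(O, J(-3))) = -90*(-140 + √(9 + (-5 - 3)²)) = -90*(-140 + √(9 + (-8)²)) = -90*(-140 + √(9 + 64)) = -90*(-140 + √73) = 12600 - 90*√73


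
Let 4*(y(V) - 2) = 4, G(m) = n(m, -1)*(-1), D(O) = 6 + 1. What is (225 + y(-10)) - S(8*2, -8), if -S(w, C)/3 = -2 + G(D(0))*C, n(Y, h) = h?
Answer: 198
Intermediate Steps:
D(O) = 7
G(m) = 1 (G(m) = -1*(-1) = 1)
S(w, C) = 6 - 3*C (S(w, C) = -3*(-2 + 1*C) = -3*(-2 + C) = 6 - 3*C)
y(V) = 3 (y(V) = 2 + (¼)*4 = 2 + 1 = 3)
(225 + y(-10)) - S(8*2, -8) = (225 + 3) - (6 - 3*(-8)) = 228 - (6 + 24) = 228 - 1*30 = 228 - 30 = 198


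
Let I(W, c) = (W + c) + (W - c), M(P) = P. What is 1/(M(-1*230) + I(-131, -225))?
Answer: -1/492 ≈ -0.0020325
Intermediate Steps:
I(W, c) = 2*W
1/(M(-1*230) + I(-131, -225)) = 1/(-1*230 + 2*(-131)) = 1/(-230 - 262) = 1/(-492) = -1/492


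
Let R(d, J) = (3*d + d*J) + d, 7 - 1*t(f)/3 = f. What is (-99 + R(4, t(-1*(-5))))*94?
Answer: -5546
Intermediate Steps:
t(f) = 21 - 3*f
R(d, J) = 4*d + J*d (R(d, J) = (3*d + J*d) + d = 4*d + J*d)
(-99 + R(4, t(-1*(-5))))*94 = (-99 + 4*(4 + (21 - (-3)*(-5))))*94 = (-99 + 4*(4 + (21 - 3*5)))*94 = (-99 + 4*(4 + (21 - 15)))*94 = (-99 + 4*(4 + 6))*94 = (-99 + 4*10)*94 = (-99 + 40)*94 = -59*94 = -5546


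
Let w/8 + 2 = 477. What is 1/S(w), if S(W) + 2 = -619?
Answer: -1/621 ≈ -0.0016103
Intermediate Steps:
w = 3800 (w = -16 + 8*477 = -16 + 3816 = 3800)
S(W) = -621 (S(W) = -2 - 619 = -621)
1/S(w) = 1/(-621) = -1/621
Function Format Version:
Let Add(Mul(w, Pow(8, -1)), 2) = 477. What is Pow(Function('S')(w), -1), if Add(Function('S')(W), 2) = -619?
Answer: Rational(-1, 621) ≈ -0.0016103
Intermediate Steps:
w = 3800 (w = Add(-16, Mul(8, 477)) = Add(-16, 3816) = 3800)
Function('S')(W) = -621 (Function('S')(W) = Add(-2, -619) = -621)
Pow(Function('S')(w), -1) = Pow(-621, -1) = Rational(-1, 621)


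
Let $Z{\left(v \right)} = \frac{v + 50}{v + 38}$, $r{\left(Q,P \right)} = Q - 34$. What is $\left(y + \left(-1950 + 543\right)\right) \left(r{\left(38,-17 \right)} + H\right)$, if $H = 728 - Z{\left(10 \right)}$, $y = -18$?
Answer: $- \frac{4165275}{4} \approx -1.0413 \cdot 10^{6}$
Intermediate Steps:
$r{\left(Q,P \right)} = -34 + Q$
$Z{\left(v \right)} = \frac{50 + v}{38 + v}$
$H = \frac{2907}{4}$ ($H = 728 - \frac{50 + 10}{38 + 10} = 728 - \frac{1}{48} \cdot 60 = 728 - \frac{5}{4} = \frac{2907}{4} \approx 726.75$)
$\left(y + \left(-1950 + 543\right)\right) \left(r{\left(38,-17 \right)} + H\right) = \left(-18 + \left(-1950 + 543\right)\right) \left(\left(-34 + 38\right) + \frac{2907}{4}\right) = \left(-18 - 1407\right) \left(4 + \frac{2907}{4}\right) = \left(-1425\right) \frac{2923}{4} = - \frac{4165275}{4}$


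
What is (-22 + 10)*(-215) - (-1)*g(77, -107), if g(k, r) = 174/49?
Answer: 126594/49 ≈ 2583.6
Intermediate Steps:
g(k, r) = 174/49 (g(k, r) = 174*(1/49) = 174/49)
(-22 + 10)*(-215) - (-1)*g(77, -107) = (-22 + 10)*(-215) - (-1)*174/49 = -12*(-215) - 1*(-174/49) = 2580 + 174/49 = 126594/49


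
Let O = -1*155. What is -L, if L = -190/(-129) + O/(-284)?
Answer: -73955/36636 ≈ -2.0186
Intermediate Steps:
O = -155
L = 73955/36636 (L = -190/(-129) - 155/(-284) = -190*(-1/129) - 155*(-1/284) = 190/129 + 155/284 = 73955/36636 ≈ 2.0186)
-L = -1*73955/36636 = -73955/36636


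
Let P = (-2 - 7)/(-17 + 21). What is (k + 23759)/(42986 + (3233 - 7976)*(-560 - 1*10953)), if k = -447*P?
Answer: 99059/218596580 ≈ 0.00045316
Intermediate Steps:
P = -9/4 ≈ -2.2500
k = 4023/4 (k = -447*(-9/4) = 4023/4 ≈ 1005.8)
(k + 23759)/(42986 + (3233 - 7976)*(-560 - 1*10953)) = (4023/4 + 23759)/(42986 + (3233 - 7976)*(-560 - 1*10953)) = 99059/(4*(42986 - 4743*(-560 - 10953))) = 99059/(4*(42986 - 4743*(-11513))) = 99059/(4*(42986 + 54606159)) = (99059/4)/54649145 = (99059/4)*(1/54649145) = 99059/218596580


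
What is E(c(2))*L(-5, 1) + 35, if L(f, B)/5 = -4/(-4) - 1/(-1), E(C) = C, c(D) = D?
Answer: 55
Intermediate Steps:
L(f, B) = 10 (L(f, B) = 5*(-4/(-4) - 1/(-1)) = 5*(-4*(-¼) - 1*(-1)) = 5*(1 + 1) = 5*2 = 10)
E(c(2))*L(-5, 1) + 35 = 2*10 + 35 = 20 + 35 = 55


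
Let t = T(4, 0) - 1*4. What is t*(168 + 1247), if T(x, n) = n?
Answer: -5660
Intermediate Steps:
t = -4 (t = 0 - 1*4 = 0 - 4 = -4)
t*(168 + 1247) = -4*(168 + 1247) = -4*1415 = -5660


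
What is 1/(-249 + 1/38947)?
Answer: -38947/9697802 ≈ -0.0040161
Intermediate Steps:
1/(-249 + 1/38947) = 1/(-9697802/38947) = -38947/9697802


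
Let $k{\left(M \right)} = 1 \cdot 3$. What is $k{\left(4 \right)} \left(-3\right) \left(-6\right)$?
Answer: $54$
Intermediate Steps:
$k{\left(M \right)} = 3$
$k{\left(4 \right)} \left(-3\right) \left(-6\right) = 3 \left(-3\right) \left(-6\right) = \left(-9\right) \left(-6\right) = 54$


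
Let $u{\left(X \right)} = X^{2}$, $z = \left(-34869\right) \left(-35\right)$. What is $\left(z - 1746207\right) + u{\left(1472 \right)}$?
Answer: $1640992$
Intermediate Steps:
$z = 1220415$
$\left(z - 1746207\right) + u{\left(1472 \right)} = \left(1220415 - 1746207\right) + 1472^{2} = -525792 + 2166784 = 1640992$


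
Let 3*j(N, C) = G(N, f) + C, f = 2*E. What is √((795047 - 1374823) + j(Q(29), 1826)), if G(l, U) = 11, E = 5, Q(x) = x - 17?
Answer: 7*I*√106377/3 ≈ 761.03*I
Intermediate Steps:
Q(x) = -17 + x
f = 10 (f = 2*5 = 10)
j(N, C) = 11/3 + C/3 (j(N, C) = (11 + C)/3 = 11/3 + C/3)
√((795047 - 1374823) + j(Q(29), 1826)) = √((795047 - 1374823) + (11/3 + (⅓)*1826)) = √(-579776 + (11/3 + 1826/3)) = √(-579776 + 1837/3) = √(-1737491/3) = 7*I*√106377/3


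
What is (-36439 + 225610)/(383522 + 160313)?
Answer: 189171/543835 ≈ 0.34785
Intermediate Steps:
(-36439 + 225610)/(383522 + 160313) = 189171/543835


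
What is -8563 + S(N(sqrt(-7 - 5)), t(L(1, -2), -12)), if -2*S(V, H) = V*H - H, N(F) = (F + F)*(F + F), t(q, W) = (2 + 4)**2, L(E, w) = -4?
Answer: -7681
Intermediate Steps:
t(q, W) = 36 (t(q, W) = 6**2 = 36)
N(F) = 4*F**2 (N(F) = (2*F)*(2*F) = 4*F**2)
S(V, H) = H/2 - H*V/2 (S(V, H) = -(V*H - H)/2 = -(H*V - H)/2 = -(-H + H*V)/2 = H/2 - H*V/2)
-8563 + S(N(sqrt(-7 - 5)), t(L(1, -2), -12)) = -8563 + (1/2)*36*(1 - 4*(sqrt(-7 - 5))**2) = -8563 + (1/2)*36*(1 - 4*(sqrt(-12))**2) = -8563 + (1/2)*36*(1 - 4*(2*I*sqrt(3))**2) = -8563 + (1/2)*36*(1 - 4*(-12)) = -8563 + (1/2)*36*(1 - 1*(-48)) = -8563 + (1/2)*36*(1 + 48) = -8563 + (1/2)*36*49 = -8563 + 882 = -7681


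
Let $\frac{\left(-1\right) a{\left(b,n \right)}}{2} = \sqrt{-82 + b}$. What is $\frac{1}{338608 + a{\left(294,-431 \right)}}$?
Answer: $\frac{21163}{7165961051} + \frac{\sqrt{53}}{28663844204} \approx 2.9535 \cdot 10^{-6}$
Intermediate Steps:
$a{\left(b,n \right)} = - 2 \sqrt{-82 + b}$
$\frac{1}{338608 + a{\left(294,-431 \right)}} = \frac{1}{338608 - 2 \sqrt{-82 + 294}} = \frac{1}{338608 - 2 \sqrt{212}} = \frac{1}{338608 - 2 \cdot 2 \sqrt{53}} = \frac{1}{338608 - 4 \sqrt{53}}$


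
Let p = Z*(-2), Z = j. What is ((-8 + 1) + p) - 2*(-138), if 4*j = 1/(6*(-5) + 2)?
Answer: 15065/56 ≈ 269.02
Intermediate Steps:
j = -1/112 (j = 1/(4*(6*(-5) + 2)) = 1/(4*(-30 + 2)) = (1/4)/(-28) = (1/4)*(-1/28) = -1/112 ≈ -0.0089286)
Z = -1/112 ≈ -0.0089286
p = 1/56 (p = -1/112*(-2) = 1/56 ≈ 0.017857)
((-8 + 1) + p) - 2*(-138) = ((-8 + 1) + 1/56) - 2*(-138) = (-7 + 1/56) + 276 = -391/56 + 276 = 15065/56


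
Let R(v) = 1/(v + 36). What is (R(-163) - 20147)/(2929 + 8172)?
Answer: -150510/82931 ≈ -1.8149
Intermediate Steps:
R(v) = 1/(36 + v)
(R(-163) - 20147)/(2929 + 8172) = (1/(36 - 163) - 20147)/(2929 + 8172) = (1/(-127) - 20147)/11101 = (-1/127 - 20147)*(1/11101) = -2558670/127*1/11101 = -150510/82931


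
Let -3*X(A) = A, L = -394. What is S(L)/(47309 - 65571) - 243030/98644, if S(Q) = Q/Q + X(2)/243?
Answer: -404441202266/164155921839 ≈ -2.4638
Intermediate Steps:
X(A) = -A/3
S(Q) = 727/729 (S(Q) = Q/Q - ⅓*2/243 = 1 - ⅔*1/243 = 1 - 2/729 = 727/729)
S(L)/(47309 - 65571) - 243030/98644 = 727/(729*(47309 - 65571)) - 243030/98644 = (727/729)/(-18262) - 243030*1/98644 = (727/729)*(-1/18262) - 121515/49322 = -727/13312998 - 121515/49322 = -404441202266/164155921839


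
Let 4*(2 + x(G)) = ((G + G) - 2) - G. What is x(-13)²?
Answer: 529/16 ≈ 33.063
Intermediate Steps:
x(G) = -5/2 + G/4 (x(G) = -2 + (((G + G) - 2) - G)/4 = -2 + ((2*G - 2) - G)/4 = -2 + ((-2 + 2*G) - G)/4 = -2 + (-2 + G)/4 = -2 + (-½ + G/4) = -5/2 + G/4)
x(-13)² = (-5/2 + (¼)*(-13))² = (-5/2 - 13/4)² = (-23/4)² = 529/16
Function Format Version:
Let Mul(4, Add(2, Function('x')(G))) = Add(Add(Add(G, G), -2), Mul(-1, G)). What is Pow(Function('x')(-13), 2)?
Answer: Rational(529, 16) ≈ 33.063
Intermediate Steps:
Function('x')(G) = Add(Rational(-5, 2), Mul(Rational(1, 4), G)) (Function('x')(G) = Add(-2, Mul(Rational(1, 4), Add(Add(Add(G, G), -2), Mul(-1, G)))) = Add(-2, Mul(Rational(1, 4), Add(Add(Mul(2, G), -2), Mul(-1, G)))) = Add(-2, Mul(Rational(1, 4), Add(Add(-2, Mul(2, G)), Mul(-1, G)))) = Add(-2, Mul(Rational(1, 4), Add(-2, G))) = Add(-2, Add(Rational(-1, 2), Mul(Rational(1, 4), G))) = Add(Rational(-5, 2), Mul(Rational(1, 4), G)))
Pow(Function('x')(-13), 2) = Pow(Add(Rational(-5, 2), Mul(Rational(1, 4), -13)), 2) = Pow(Add(Rational(-5, 2), Rational(-13, 4)), 2) = Pow(Rational(-23, 4), 2) = Rational(529, 16)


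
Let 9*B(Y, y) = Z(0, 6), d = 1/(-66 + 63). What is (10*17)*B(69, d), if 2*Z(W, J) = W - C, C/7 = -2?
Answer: 1190/9 ≈ 132.22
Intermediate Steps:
C = -14 (C = 7*(-2) = -14)
Z(W, J) = 7 + W/2 (Z(W, J) = (W - 1*(-14))/2 = (W + 14)/2 = (14 + W)/2 = 7 + W/2)
d = -⅓ (d = 1/(-3) = -⅓ ≈ -0.33333)
B(Y, y) = 7/9 (B(Y, y) = (7 + (½)*0)/9 = (7 + 0)/9 = (⅑)*7 = 7/9)
(10*17)*B(69, d) = (10*17)*(7/9) = 170*(7/9) = 1190/9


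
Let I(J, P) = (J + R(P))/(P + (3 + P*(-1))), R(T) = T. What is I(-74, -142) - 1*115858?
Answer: -115930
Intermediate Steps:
I(J, P) = J/3 + P/3 (I(J, P) = (J + P)/(P + (3 + P*(-1))) = (J + P)/(P + (3 - P)) = (J + P)/3 = (J + P)*(⅓) = J/3 + P/3)
I(-74, -142) - 1*115858 = ((⅓)*(-74) + (⅓)*(-142)) - 1*115858 = (-74/3 - 142/3) - 115858 = -72 - 115858 = -115930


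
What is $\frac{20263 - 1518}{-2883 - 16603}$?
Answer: $- \frac{18745}{19486} \approx -0.96197$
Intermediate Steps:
$\frac{20263 - 1518}{-2883 - 16603} = \frac{20263 - 1518}{-19486} = 18745 \left(- \frac{1}{19486}\right) = - \frac{18745}{19486}$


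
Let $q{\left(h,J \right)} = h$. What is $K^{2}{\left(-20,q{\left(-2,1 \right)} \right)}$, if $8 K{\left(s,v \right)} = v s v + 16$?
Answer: $64$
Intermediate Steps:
$K{\left(s,v \right)} = 2 + \frac{s v^{2}}{8}$ ($K{\left(s,v \right)} = \frac{v s v + 16}{8} = \frac{s v v + 16}{8} = \frac{s v^{2} + 16}{8} = \frac{16 + s v^{2}}{8} = 2 + \frac{s v^{2}}{8}$)
$K^{2}{\left(-20,q{\left(-2,1 \right)} \right)} = \left(2 + \frac{1}{8} \left(-20\right) \left(-2\right)^{2}\right)^{2} = \left(2 + \frac{1}{8} \left(-20\right) 4\right)^{2} = \left(2 - 10\right)^{2} = \left(-8\right)^{2} = 64$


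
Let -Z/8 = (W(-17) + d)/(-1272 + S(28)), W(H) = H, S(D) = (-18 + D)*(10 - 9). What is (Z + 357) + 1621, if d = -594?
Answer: 1245674/631 ≈ 1974.1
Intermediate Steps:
S(D) = -18 + D (S(D) = (-18 + D)*1 = -18 + D)
Z = -2444/631 (Z = -8*(-17 - 594)/(-1272 + (-18 + 28)) = -(-4888)/(-1272 + 10) = -(-4888)/(-1262) = -(-4888)*(-1)/1262 = -8*611/1262 = -2444/631 ≈ -3.8732)
(Z + 357) + 1621 = (-2444/631 + 357) + 1621 = 222823/631 + 1621 = 1245674/631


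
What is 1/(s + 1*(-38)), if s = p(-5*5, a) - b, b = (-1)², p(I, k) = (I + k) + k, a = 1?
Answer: -1/62 ≈ -0.016129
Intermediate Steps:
p(I, k) = I + 2*k
b = 1
s = -24 (s = (-5*5 + 2*1) - 1*1 = (-25 + 2) - 1 = -23 - 1 = -24)
1/(s + 1*(-38)) = 1/(-24 + 1*(-38)) = 1/(-24 - 38) = 1/(-62) = -1/62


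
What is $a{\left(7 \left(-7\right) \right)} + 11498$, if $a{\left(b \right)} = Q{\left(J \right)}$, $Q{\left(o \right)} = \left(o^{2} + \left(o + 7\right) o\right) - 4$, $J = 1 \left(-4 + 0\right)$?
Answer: $11498$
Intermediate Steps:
$J = -4$ ($J = 1 \left(-4\right) = -4$)
$Q{\left(o \right)} = -4 + o^{2} + o \left(7 + o\right)$ ($Q{\left(o \right)} = \left(o^{2} + \left(7 + o\right) o\right) - 4 = \left(o^{2} + o \left(7 + o\right)\right) - 4 = -4 + o^{2} + o \left(7 + o\right)$)
$a{\left(b \right)} = 0$ ($a{\left(b \right)} = -4 + 2 \left(-4\right)^{2} + 7 \left(-4\right) = -4 + 2 \cdot 16 - 28 = -4 + 32 - 28 = 0$)
$a{\left(7 \left(-7\right) \right)} + 11498 = 0 + 11498 = 11498$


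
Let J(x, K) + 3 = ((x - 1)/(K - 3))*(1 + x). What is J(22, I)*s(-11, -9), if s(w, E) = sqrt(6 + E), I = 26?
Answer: 18*I*sqrt(3) ≈ 31.177*I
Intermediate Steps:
J(x, K) = -3 + (1 + x)*(-1 + x)/(-3 + K) (J(x, K) = -3 + ((x - 1)/(K - 3))*(1 + x) = -3 + ((-1 + x)/(-3 + K))*(1 + x) = -3 + (1 + x)*(-1 + x)/(-3 + K))
J(22, I)*s(-11, -9) = ((8 + 22**2 - 3*26)/(-3 + 26))*sqrt(6 - 9) = ((8 + 484 - 78)/23)*sqrt(-3) = ((1/23)*414)*(I*sqrt(3)) = 18*(I*sqrt(3)) = 18*I*sqrt(3)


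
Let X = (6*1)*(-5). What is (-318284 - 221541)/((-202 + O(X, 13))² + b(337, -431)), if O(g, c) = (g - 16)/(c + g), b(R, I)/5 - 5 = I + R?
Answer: -156009425/11349939 ≈ -13.745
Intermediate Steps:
X = -30 (X = 6*(-5) = -30)
b(R, I) = 25 + 5*I + 5*R (b(R, I) = 25 + 5*(I + R) = 25 + (5*I + 5*R) = 25 + 5*I + 5*R)
O(g, c) = (-16 + g)/(c + g)
(-318284 - 221541)/((-202 + O(X, 13))² + b(337, -431)) = (-318284 - 221541)/((-202 + (-16 - 30)/(13 - 30))² + (25 + 5*(-431) + 5*337)) = -539825/((-202 - 46/(-17))² + (25 - 2155 + 1685)) = -539825/((-202 - 1/17*(-46))² - 445) = -539825/((-202 + 46/17)² - 445) = -539825/((-3388/17)² - 445) = -539825/(11478544/289 - 445) = -539825/11349939/289 = -539825*289/11349939 = -156009425/11349939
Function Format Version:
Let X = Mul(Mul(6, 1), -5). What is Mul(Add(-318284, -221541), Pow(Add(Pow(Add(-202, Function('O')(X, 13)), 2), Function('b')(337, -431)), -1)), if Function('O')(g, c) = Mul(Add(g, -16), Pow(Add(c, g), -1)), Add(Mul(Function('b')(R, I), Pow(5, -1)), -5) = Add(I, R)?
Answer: Rational(-156009425, 11349939) ≈ -13.745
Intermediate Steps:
X = -30 (X = Mul(6, -5) = -30)
Function('b')(R, I) = Add(25, Mul(5, I), Mul(5, R)) (Function('b')(R, I) = Add(25, Mul(5, Add(I, R))) = Add(25, Add(Mul(5, I), Mul(5, R))) = Add(25, Mul(5, I), Mul(5, R)))
Function('O')(g, c) = Mul(Pow(Add(c, g), -1), Add(-16, g)) (Function('O')(g, c) = Mul(Add(-16, g), Pow(Add(c, g), -1)) = Mul(Pow(Add(c, g), -1), Add(-16, g)))
Mul(Add(-318284, -221541), Pow(Add(Pow(Add(-202, Function('O')(X, 13)), 2), Function('b')(337, -431)), -1)) = Mul(Add(-318284, -221541), Pow(Add(Pow(Add(-202, Mul(Pow(Add(13, -30), -1), Add(-16, -30))), 2), Add(25, Mul(5, -431), Mul(5, 337))), -1)) = Mul(-539825, Pow(Add(Pow(Add(-202, Mul(Pow(-17, -1), -46)), 2), Add(25, -2155, 1685)), -1)) = Mul(-539825, Pow(Add(Pow(Add(-202, Mul(Rational(-1, 17), -46)), 2), -445), -1)) = Mul(-539825, Pow(Add(Pow(Add(-202, Rational(46, 17)), 2), -445), -1)) = Mul(-539825, Pow(Add(Pow(Rational(-3388, 17), 2), -445), -1)) = Mul(-539825, Pow(Add(Rational(11478544, 289), -445), -1)) = Mul(-539825, Pow(Rational(11349939, 289), -1)) = Mul(-539825, Rational(289, 11349939)) = Rational(-156009425, 11349939)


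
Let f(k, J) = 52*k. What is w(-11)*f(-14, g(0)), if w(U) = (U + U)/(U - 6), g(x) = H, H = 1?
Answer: -16016/17 ≈ -942.12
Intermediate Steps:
g(x) = 1
w(U) = 2*U/(-6 + U) (w(U) = (2*U)/(-6 + U) = 2*U/(-6 + U))
w(-11)*f(-14, g(0)) = (2*(-11)/(-6 - 11))*(52*(-14)) = (2*(-11)/(-17))*(-728) = (2*(-11)*(-1/17))*(-728) = (22/17)*(-728) = -16016/17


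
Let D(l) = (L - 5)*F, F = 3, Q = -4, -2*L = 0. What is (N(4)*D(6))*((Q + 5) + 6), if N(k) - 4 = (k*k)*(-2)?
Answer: 2940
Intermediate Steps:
L = 0 (L = -½*0 = 0)
N(k) = 4 - 2*k² (N(k) = 4 + (k*k)*(-2) = 4 + k²*(-2) = 4 - 2*k²)
D(l) = -15 (D(l) = (0 - 5)*3 = -5*3 = -15)
(N(4)*D(6))*((Q + 5) + 6) = ((4 - 2*4²)*(-15))*((-4 + 5) + 6) = ((4 - 2*16)*(-15))*(1 + 6) = ((4 - 32)*(-15))*7 = -28*(-15)*7 = 420*7 = 2940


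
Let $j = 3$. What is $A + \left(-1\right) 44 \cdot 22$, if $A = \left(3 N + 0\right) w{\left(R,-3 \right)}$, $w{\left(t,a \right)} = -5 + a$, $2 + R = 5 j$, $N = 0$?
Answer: $-968$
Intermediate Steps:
$R = 13$ ($R = -2 + 5 \cdot 3 = -2 + 15 = 13$)
$A = 0$ ($A = \left(3 \cdot 0 + 0\right) \left(-5 - 3\right) = \left(0 + 0\right) \left(-8\right) = 0 \left(-8\right) = 0$)
$A + \left(-1\right) 44 \cdot 22 = 0 + \left(-1\right) 44 \cdot 22 = 0 - 968 = -968$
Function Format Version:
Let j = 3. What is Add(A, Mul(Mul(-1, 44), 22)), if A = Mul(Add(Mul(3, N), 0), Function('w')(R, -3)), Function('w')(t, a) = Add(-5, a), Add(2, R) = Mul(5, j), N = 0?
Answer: -968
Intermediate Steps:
R = 13 (R = Add(-2, Mul(5, 3)) = Add(-2, 15) = 13)
A = 0 (A = Mul(Add(Mul(3, 0), 0), Add(-5, -3)) = Mul(Add(0, 0), -8) = Mul(0, -8) = 0)
Add(A, Mul(Mul(-1, 44), 22)) = Add(0, Mul(Mul(-1, 44), 22)) = Add(0, Mul(-44, 22)) = Add(0, -968) = -968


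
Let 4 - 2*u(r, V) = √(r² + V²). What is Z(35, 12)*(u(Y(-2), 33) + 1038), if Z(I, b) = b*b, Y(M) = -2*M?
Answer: 149760 - 72*√1105 ≈ 1.4737e+5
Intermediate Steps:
Z(I, b) = b²
u(r, V) = 2 - √(V² + r²)/2 (u(r, V) = 2 - √(r² + V²)/2 = 2 - √(V² + r²)/2)
Z(35, 12)*(u(Y(-2), 33) + 1038) = 12²*((2 - √(33² + (-2*(-2))²)/2) + 1038) = 144*((2 - √(1089 + 4²)/2) + 1038) = 144*((2 - √(1089 + 16)/2) + 1038) = 144*((2 - √1105/2) + 1038) = 144*(1040 - √1105/2) = 149760 - 72*√1105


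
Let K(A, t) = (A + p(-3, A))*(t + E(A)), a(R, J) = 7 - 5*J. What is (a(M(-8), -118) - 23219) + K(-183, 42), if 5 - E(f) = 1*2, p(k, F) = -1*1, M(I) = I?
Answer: -30902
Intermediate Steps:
p(k, F) = -1
E(f) = 3 (E(f) = 5 - 2 = 3)
K(A, t) = (-1 + A)*(3 + t) (K(A, t) = (A - 1)*(t + 3) = (-1 + A)*(3 + t))
(a(M(-8), -118) - 23219) + K(-183, 42) = ((7 - 5*(-118)) - 23219) + (-3 - 1*42 + 3*(-183) - 183*42) = ((7 + 590) - 23219) + (-3 - 42 - 549 - 7686) = (597 - 23219) - 8280 = -22622 - 8280 = -30902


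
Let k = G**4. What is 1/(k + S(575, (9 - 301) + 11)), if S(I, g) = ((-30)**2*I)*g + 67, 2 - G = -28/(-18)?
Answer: -6561/954083777657 ≈ -6.8768e-9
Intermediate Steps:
G = 4/9 (G = 2 - (-28)/(-18) = 2 - (-28)*(-1)/18 = 2 - 1*14/9 = 2 - 14/9 = 4/9 ≈ 0.44444)
S(I, g) = 67 + 900*I*g (S(I, g) = (900*I)*g + 67 = 900*I*g + 67 = 67 + 900*I*g)
k = 256/6561 (k = (4/9)**4 = 256/6561 ≈ 0.039018)
1/(k + S(575, (9 - 301) + 11)) = 1/(256/6561 + (67 + 900*575*((9 - 301) + 11))) = 1/(256/6561 + (67 + 900*575*(-292 + 11))) = 1/(256/6561 + (67 + 900*575*(-281))) = 1/(256/6561 + (67 - 145417500)) = 1/(256/6561 - 145417433) = 1/(-954083777657/6561) = -6561/954083777657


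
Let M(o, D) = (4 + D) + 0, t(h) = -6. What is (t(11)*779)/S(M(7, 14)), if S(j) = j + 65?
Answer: -4674/83 ≈ -56.313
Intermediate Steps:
M(o, D) = 4 + D
S(j) = 65 + j
(t(11)*779)/S(M(7, 14)) = (-6*779)/(65 + (4 + 14)) = -4674/(65 + 18) = -4674/83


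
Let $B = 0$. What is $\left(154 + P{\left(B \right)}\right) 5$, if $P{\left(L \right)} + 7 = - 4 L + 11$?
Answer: $790$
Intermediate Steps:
$P{\left(L \right)} = 4 - 4 L$ ($P{\left(L \right)} = -7 - \left(-11 + 4 L\right) = 4 - 4 L$)
$\left(154 + P{\left(B \right)}\right) 5 = \left(154 + \left(4 - 0\right)\right) 5 = \left(154 + \left(4 + 0\right)\right) 5 = \left(154 + 4\right) 5 = 158 \cdot 5 = 790$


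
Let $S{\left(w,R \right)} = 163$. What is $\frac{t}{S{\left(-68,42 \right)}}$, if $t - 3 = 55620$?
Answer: $\frac{55623}{163} \approx 341.25$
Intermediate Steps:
$t = 55623$ ($t = 3 + 55620 = 55623$)
$\frac{t}{S{\left(-68,42 \right)}} = \frac{55623}{163}$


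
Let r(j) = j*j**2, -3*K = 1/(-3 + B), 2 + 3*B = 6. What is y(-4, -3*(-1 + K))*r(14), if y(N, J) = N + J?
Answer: -21952/5 ≈ -4390.4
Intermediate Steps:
B = 4/3 (B = -2/3 + (1/3)*6 = -2/3 + 2 = 4/3 ≈ 1.3333)
K = 1/5 (K = -1/(3*(-3 + 4/3)) = -1/(3*(-5/3)) = -1/3*(-3/5) = 1/5 ≈ 0.20000)
r(j) = j**3
y(N, J) = J + N
y(-4, -3*(-1 + K))*r(14) = (-3*(-1 + 1/5) - 4)*14**3 = (-3*(-4/5) - 4)*2744 = (12/5 - 4)*2744 = -8/5*2744 = -21952/5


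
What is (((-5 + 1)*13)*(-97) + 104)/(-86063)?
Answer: -5148/86063 ≈ -0.059817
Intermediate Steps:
(((-5 + 1)*13)*(-97) + 104)/(-86063) = (-4*13*(-97) + 104)*(-1/86063) = (-52*(-97) + 104)*(-1/86063) = (5044 + 104)*(-1/86063) = 5148*(-1/86063) = -5148/86063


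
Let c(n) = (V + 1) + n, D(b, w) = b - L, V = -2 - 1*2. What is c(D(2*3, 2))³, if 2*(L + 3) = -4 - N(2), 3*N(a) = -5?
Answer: 79507/216 ≈ 368.09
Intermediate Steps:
V = -4 (V = -2 - 2 = -4)
N(a) = -5/3 (N(a) = (⅓)*(-5) = -5/3)
L = -25/6 (L = -3 + (-4 - 1*(-5/3))/2 = -3 + (-4 + 5/3)/2 = -3 + (½)*(-7/3) = -3 - 7/6 = -25/6 ≈ -4.1667)
D(b, w) = 25/6 + b (D(b, w) = b - 1*(-25/6) = b + 25/6 = 25/6 + b)
c(n) = -3 + n (c(n) = (-4 + 1) + n = -3 + n)
c(D(2*3, 2))³ = (-3 + (25/6 + 2*3))³ = (-3 + (25/6 + 6))³ = (-3 + 61/6)³ = (43/6)³ = 79507/216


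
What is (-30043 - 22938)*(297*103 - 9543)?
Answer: -1115144088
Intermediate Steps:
(-30043 - 22938)*(297*103 - 9543) = -52981*(30591 - 9543) = -52981*21048 = -1115144088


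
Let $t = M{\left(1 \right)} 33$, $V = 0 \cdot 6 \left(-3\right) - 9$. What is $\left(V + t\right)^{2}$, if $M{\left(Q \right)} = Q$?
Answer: $576$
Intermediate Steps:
$V = -9$ ($V = 0 \left(-3\right) - 9 = 0 - 9 = -9$)
$t = 33$ ($t = 1 \cdot 33 = 33$)
$\left(V + t\right)^{2} = \left(-9 + 33\right)^{2} = 24^{2} = 576$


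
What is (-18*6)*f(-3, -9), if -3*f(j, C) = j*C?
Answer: 972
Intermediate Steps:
f(j, C) = -C*j/3 (f(j, C) = -j*C/3 = -C*j/3)
(-18*6)*f(-3, -9) = (-18*6)*(-1/3*(-9)*(-3)) = -108*(-9) = 972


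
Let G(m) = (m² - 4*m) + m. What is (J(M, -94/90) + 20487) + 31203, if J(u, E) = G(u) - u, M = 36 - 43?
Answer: 51767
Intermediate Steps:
M = -7
G(m) = m² - 3*m
J(u, E) = -u + u*(-3 + u) (J(u, E) = u*(-3 + u) - u = -u + u*(-3 + u))
(J(M, -94/90) + 20487) + 31203 = (-7*(-4 - 7) + 20487) + 31203 = (-7*(-11) + 20487) + 31203 = (77 + 20487) + 31203 = 20564 + 31203 = 51767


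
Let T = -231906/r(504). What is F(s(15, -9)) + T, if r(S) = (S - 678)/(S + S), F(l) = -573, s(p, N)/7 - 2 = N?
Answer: 38943591/29 ≈ 1.3429e+6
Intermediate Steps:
s(p, N) = 14 + 7*N
r(S) = (-678 + S)/(2*S) (r(S) = (-678 + S)/((2*S)) = (-678 + S)*(1/(2*S)) = (-678 + S)/(2*S))
T = 38960208/29 (T = -231906*1008/(-678 + 504) = -231906/((½)*(1/504)*(-174)) = -231906/(-29/168) = -231906*(-168/29) = 38960208/29 ≈ 1.3435e+6)
F(s(15, -9)) + T = -573 + 38960208/29 = 38943591/29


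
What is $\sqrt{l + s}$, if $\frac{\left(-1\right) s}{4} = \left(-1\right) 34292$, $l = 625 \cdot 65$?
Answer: $\sqrt{177793} \approx 421.66$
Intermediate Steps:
$l = 40625$
$s = 137168$ ($s = - 4 \left(\left(-1\right) 34292\right) = \left(-4\right) \left(-34292\right) = 137168$)
$\sqrt{l + s} = \sqrt{40625 + 137168} = \sqrt{177793}$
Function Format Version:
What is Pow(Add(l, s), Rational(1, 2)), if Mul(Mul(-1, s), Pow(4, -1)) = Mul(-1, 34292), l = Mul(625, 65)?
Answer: Pow(177793, Rational(1, 2)) ≈ 421.66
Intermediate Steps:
l = 40625
s = 137168 (s = Mul(-4, Mul(-1, 34292)) = Mul(-4, -34292) = 137168)
Pow(Add(l, s), Rational(1, 2)) = Pow(Add(40625, 137168), Rational(1, 2)) = Pow(177793, Rational(1, 2))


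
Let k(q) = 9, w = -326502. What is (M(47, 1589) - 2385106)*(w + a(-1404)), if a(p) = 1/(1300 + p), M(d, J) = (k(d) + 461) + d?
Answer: 80971602463101/104 ≈ 7.7857e+11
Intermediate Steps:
M(d, J) = 470 + d (M(d, J) = (9 + 461) + d = 470 + d)
(M(47, 1589) - 2385106)*(w + a(-1404)) = ((470 + 47) - 2385106)*(-326502 + 1/(1300 - 1404)) = (517 - 2385106)*(-326502 + 1/(-104)) = -2384589*(-326502 - 1/104) = -2384589*(-33956209/104) = 80971602463101/104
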